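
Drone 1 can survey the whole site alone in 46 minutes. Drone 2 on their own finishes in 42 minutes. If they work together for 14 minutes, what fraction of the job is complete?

44/69

Combined rate: 1/46 + 1/42 = (21 + 23)/966 = 44/966 = 22/483 per minute.
In 14 minutes they complete 14·22/483 = 44/69 of the job.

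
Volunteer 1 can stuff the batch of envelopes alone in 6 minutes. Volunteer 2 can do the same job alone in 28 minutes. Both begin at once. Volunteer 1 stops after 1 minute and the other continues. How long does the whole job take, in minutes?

In the first 1 minute the combined rate is 17/84, so 17/84 of the job is done, leaving 67/84.
After Volunteer 1 leaves the rate is 1/28 per minute; the remaining 67/84 takes 67/3 minutes.
Total = 1 + 67/3 = 70/3 minutes.

70/3 minutes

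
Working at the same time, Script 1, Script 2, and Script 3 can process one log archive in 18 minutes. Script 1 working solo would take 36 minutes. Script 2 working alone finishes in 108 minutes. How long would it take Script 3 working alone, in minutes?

54 minutes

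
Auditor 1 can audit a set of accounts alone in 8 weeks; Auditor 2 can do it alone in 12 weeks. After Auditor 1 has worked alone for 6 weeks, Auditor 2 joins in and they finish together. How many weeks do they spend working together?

In 6 weeks Auditor 1 does 6/8 = 3/4 of the job, leaving 1/4.
Auditor 1 and Auditor 2 together work at 5/24 per week, so finishing takes 1/4 ÷ 5/24 = 6/5 weeks.

6/5 weeks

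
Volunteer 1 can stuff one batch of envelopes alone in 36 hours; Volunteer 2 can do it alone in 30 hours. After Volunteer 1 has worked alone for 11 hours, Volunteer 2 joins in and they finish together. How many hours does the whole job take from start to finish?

246/11 hours

In 11 hours Volunteer 1 does 11/36 of the job, leaving 25/36.
Volunteer 1 and Volunteer 2 together work at 11/180 per hour, so finishing takes 25/36 ÷ 11/180 = 125/11 hours.
Total time = 11 + 125/11 = 246/11 hours.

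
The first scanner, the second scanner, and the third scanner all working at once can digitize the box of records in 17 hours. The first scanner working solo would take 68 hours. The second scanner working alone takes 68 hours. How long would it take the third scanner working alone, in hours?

34 hours

Combined rate is 1/17 per hour.
Known contribution: 1/68 + 1/68 = (1 + 1)/68 = 2/68 = 1/34 per hour.
So the third scanner's rate is 1/17 − 1/34 = 1/34, meaning 34 hours alone.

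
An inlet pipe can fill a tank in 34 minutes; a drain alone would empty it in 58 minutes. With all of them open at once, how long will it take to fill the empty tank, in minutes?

493/6 minutes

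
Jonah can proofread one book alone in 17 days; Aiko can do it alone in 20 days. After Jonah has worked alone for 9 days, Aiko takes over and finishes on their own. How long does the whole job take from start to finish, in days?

313/17 days

In 9 days Jonah does 9/17 of the job, leaving 8/17.
Aiko works at 1/20 per day, so finishing takes 8/17 ÷ 1/20 = 160/17 days.
Total time = 9 + 160/17 = 313/17 days.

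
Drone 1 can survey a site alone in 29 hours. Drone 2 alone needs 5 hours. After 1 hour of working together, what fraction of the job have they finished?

34/145

Combined rate: 1/29 + 1/5 = (5 + 29)/145 = 34/145 per hour.
In 1 hour they complete 1·34/145 = 34/145 of the job.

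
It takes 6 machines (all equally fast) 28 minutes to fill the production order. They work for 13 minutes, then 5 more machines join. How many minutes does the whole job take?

233/11 minutes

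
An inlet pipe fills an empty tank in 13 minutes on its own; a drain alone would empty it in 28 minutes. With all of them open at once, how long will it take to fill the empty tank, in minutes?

Net rate = 1/13 − 1/28 = (28 − 13)/364 = 15/364 per minute.
Filling time = 1 ÷ (15/364) = 364/15 minutes.

364/15 minutes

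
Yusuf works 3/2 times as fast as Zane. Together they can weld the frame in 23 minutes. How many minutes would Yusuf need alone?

115/3 minutes

Let Zane's rate be r; then Yusuf's rate is (3/2)r, so together (3/2 + 1)r = (5/2)r = 1/23.
Thus r = 2/115 per minute.
Zane alone: 115/2 minutes; Yusuf alone: 115/3 minutes.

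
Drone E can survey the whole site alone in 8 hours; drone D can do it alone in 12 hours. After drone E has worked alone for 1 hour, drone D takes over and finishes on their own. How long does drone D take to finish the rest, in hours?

21/2 hours

In 1 hour drone E does 1/8 of the job, leaving 7/8.
Drone D works at 1/12 per hour, so finishing takes 7/8 ÷ 1/12 = 21/2 hours.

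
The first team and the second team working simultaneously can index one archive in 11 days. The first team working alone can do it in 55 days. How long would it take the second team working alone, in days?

55/4 days

Combined rate is 1/11 per day.
Known contribution: 1/55 per day.
So the second team's rate is 1/11 − 1/55 = 4/55, meaning 55/4 days alone.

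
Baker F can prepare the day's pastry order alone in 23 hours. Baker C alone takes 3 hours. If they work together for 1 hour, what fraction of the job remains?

Combined rate: 1/23 + 1/3 = (3 + 23)/69 = 26/69 per hour.
In 1 hour they complete 1·26/69 = 26/69 of the job.
So 43/69 remains.

43/69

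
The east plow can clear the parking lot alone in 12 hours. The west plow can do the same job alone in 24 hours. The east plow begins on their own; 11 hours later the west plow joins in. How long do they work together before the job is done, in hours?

In the first 11 hours the east plow alone does 11/12 of the job, leaving 1/12.
Once everyone is working, combined rate: 1/12 + 1/24 = (2 + 1)/24 = 3/24 = 1/8 per hour.
Remaining 1/12 at 1/8 per hour takes 2/3 hours.

2/3 hours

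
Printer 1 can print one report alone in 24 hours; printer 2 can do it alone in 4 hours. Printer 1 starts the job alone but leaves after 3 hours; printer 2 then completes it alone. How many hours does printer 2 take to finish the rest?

In 3 hours printer 1 does 3/24 = 1/8 of the job, leaving 7/8.
Printer 2 works at 1/4 per hour, so finishing takes 7/8 ÷ 1/4 = 7/2 hours.

7/2 hours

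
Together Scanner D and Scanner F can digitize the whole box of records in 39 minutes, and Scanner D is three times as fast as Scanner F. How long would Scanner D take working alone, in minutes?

52 minutes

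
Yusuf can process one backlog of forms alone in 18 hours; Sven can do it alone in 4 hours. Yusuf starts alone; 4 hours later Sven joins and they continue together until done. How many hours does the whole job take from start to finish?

In 4 hours Yusuf does 4/18 = 2/9 of the job, leaving 7/9.
Yusuf and Sven together work at 11/36 per hour, so finishing takes 7/9 ÷ 11/36 = 28/11 hours.
Total time = 4 + 28/11 = 72/11 hours.

72/11 hours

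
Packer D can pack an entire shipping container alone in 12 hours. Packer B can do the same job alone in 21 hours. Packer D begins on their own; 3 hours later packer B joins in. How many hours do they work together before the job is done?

In the first 3 hours packer D alone does 3/12 = 1/4 of the job, leaving 3/4.
Once everyone is working, combined rate: 1/12 + 1/21 = (7 + 4)/84 = 11/84 per hour.
Remaining 3/4 at 11/84 per hour takes 63/11 hours.

63/11 hours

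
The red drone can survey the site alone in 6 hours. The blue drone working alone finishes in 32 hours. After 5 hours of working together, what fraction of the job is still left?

Combined rate: 1/6 + 1/32 = (16 + 3)/96 = 19/96 per hour.
In 5 hours they complete 5·19/96 = 95/96 of the job.
So 1/96 remains.

1/96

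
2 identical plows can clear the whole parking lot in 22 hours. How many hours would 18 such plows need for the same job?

22/9 hours

Total work is 2·22 = 44 plow-hours.
With 18 plows: 44/18 = 22/9 hours.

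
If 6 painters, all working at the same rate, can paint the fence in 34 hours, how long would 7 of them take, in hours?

Total work is 6·34 = 204 painter-hours.
With 7 painters: 204/7 hours.

204/7 hours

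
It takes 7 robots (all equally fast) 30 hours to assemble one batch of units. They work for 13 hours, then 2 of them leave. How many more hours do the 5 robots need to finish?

119/5 hours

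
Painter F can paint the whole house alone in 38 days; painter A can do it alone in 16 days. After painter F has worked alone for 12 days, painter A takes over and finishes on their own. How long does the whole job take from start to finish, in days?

In 12 days painter F does 12/38 = 6/19 of the job, leaving 13/19.
Painter A works at 1/16 per day, so finishing takes 13/19 ÷ 1/16 = 208/19 days.
Total time = 12 + 208/19 = 436/19 days.

436/19 days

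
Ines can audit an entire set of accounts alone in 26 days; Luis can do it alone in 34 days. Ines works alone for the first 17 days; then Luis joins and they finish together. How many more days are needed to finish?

51/10 days

In 17 days Ines does 17/26 of the job, leaving 9/26.
Ines and Luis together work at 15/221 per day, so finishing takes 9/26 ÷ 15/221 = 51/10 days.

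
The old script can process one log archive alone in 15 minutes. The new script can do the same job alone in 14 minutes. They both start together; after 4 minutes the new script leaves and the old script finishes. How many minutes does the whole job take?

In the first 4 minutes the combined rate is 29/210, so 58/105 of the job is done, leaving 47/105.
After the new script leaves the rate is 1/15 per minute; the remaining 47/105 takes 47/7 minutes.
Total = 4 + 47/7 = 75/7 minutes.

75/7 minutes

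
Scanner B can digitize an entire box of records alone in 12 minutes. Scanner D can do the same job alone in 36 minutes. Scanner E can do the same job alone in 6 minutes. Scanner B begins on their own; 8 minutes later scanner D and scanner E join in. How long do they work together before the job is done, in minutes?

In the first 8 minutes scanner B alone does 8/12 = 2/3 of the job, leaving 1/3.
Once everyone is working, combined rate: 1/12 + 1/36 + 1/6 = (3 + 1 + 6)/36 = 10/36 = 5/18 per minute.
Remaining 1/3 at 5/18 per minute takes 6/5 minutes.

6/5 minutes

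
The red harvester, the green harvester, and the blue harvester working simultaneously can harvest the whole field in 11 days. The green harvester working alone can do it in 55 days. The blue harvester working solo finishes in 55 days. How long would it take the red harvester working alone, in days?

55/3 days

Combined rate is 1/11 per day.
Known contribution: 1/55 + 1/55 = (1 + 1)/55 = 2/55 per day.
So the red harvester's rate is 1/11 − 2/55 = 3/55, meaning 55/3 days alone.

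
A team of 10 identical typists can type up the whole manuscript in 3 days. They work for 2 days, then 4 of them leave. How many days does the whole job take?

One typist does 1/30 of the job per day.
After 2 days with 10 typists, 2/3 is done (1/3 left).
With 6 typists the rate is 6/30 = 1/5, so the rest takes 1/3 ÷ 1/5 = 5/3 days.
Total = 2 + 5/3 = 11/3 days.

11/3 days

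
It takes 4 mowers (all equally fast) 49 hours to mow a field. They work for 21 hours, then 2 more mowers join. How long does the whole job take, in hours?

119/3 hours

One mower does 1/196 of the job per hour.
After 21 hours with 4 mowers, 3/7 is done (4/7 left).
With 6 mowers the rate is 6/196 = 3/98, so the rest takes 4/7 ÷ 3/98 = 56/3 hours.
Total = 21 + 56/3 = 119/3 hours.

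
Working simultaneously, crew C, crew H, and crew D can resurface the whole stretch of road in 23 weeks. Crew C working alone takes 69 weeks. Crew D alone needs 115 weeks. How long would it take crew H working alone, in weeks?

345/7 weeks

Combined rate is 1/23 per week.
Known contribution: 1/69 + 1/115 = (5 + 3)/345 = 8/345 per week.
So crew H's rate is 1/23 − 8/345 = 7/345, meaning 345/7 weeks alone.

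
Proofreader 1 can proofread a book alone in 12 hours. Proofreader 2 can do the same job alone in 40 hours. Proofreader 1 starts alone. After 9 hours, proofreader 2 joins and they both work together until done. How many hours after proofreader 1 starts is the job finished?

In the first 9 hours proofreader 1 alone does 9/12 = 3/4 of the job, leaving 1/4.
Once everyone is working, combined rate: 1/12 + 1/40 = (10 + 3)/120 = 13/120 per hour.
Remaining 1/4 at 13/120 per hour takes 30/13 hours.
Total from the start = 9 + 30/13 = 147/13 hours.

147/13 hours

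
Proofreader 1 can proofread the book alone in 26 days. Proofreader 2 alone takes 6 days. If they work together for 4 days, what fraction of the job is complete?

Combined rate: 1/26 + 1/6 = (3 + 13)/78 = 16/78 = 8/39 per day.
In 4 days they complete 4·8/39 = 32/39 of the job.

32/39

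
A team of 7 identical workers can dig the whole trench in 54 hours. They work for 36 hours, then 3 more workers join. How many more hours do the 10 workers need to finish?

One worker does 1/378 of the job per hour.
After 36 hours with 7 workers, 2/3 is done (1/3 left).
With 10 workers the rate is 10/378 = 5/189, so the rest takes 1/3 ÷ 5/189 = 63/5 hours.

63/5 hours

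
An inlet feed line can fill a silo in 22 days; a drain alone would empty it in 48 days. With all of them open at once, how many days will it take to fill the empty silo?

528/13 days

Net rate = 1/22 − 1/48 = (24 − 11)/528 = 13/528 per day.
Filling time = 1 ÷ (13/528) = 528/13 days.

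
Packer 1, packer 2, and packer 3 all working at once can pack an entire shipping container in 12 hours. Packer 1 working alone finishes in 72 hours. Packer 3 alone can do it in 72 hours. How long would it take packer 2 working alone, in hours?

18 hours

Combined rate is 1/12 per hour.
Known contribution: 1/72 + 1/72 = (1 + 1)/72 = 2/72 = 1/36 per hour.
So packer 2's rate is 1/12 − 1/36 = 1/18, meaning 18 hours alone.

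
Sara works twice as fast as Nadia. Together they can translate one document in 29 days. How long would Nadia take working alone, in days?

87 days

Let Nadia's rate be r; then Sara's rate is 2r, so together (2 + 1)r = 3r = 1/29.
Thus r = 1/87 per day.
Nadia alone: 87 days; Sara alone: 87/2 days.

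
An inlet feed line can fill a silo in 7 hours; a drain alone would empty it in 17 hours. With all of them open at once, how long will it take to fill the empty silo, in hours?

119/10 hours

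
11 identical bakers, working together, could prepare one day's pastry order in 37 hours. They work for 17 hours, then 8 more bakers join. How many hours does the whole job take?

One baker does 1/407 of the job per hour.
After 17 hours with 11 bakers, 17/37 is done (20/37 left).
With 19 bakers the rate is 19/407, so the rest takes 20/37 ÷ 19/407 = 220/19 hours.
Total = 17 + 220/19 = 543/19 hours.

543/19 hours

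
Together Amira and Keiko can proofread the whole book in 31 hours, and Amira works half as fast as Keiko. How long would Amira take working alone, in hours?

Let Keiko's rate be r; then Amira's rate is (1/2)r, so together (1/2 + 1)r = (3/2)r = 1/31.
Thus r = 2/93 per hour.
Keiko alone: 93/2 hours; Amira alone: 93 hours.

93 hours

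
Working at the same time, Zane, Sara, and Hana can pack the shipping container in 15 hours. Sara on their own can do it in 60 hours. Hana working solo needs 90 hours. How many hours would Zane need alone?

180/7 hours

Combined rate is 1/15 per hour.
Known contribution: 1/60 + 1/90 = (3 + 2)/180 = 5/180 = 1/36 per hour.
So Zane's rate is 1/15 − 1/36 = 7/180, meaning 180/7 hours alone.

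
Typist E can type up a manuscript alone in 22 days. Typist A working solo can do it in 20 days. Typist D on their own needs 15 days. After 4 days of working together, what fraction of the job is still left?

58/165

Combined rate: 1/22 + 1/20 + 1/15 = (30 + 33 + 44)/660 = 107/660 per day.
In 4 days they complete 4·107/660 = 107/165 of the job.
So 58/165 remains.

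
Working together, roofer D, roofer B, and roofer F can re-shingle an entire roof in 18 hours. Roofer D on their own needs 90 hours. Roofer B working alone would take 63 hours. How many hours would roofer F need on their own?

35 hours

Combined rate is 1/18 per hour.
Known contribution: 1/90 + 1/63 = (7 + 10)/630 = 17/630 per hour.
So roofer F's rate is 1/18 − 17/630 = 1/35, meaning 35 hours alone.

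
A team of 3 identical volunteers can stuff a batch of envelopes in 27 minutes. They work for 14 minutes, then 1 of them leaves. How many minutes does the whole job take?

One volunteer does 1/81 of the job per minute.
After 14 minutes with 3 volunteers, 14/27 is done (13/27 left).
With 2 volunteers the rate is 2/81, so the rest takes 13/27 ÷ 2/81 = 39/2 minutes.
Total = 14 + 39/2 = 67/2 minutes.

67/2 minutes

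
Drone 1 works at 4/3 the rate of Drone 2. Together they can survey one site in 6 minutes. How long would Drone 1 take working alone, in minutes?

Let Drone 2's rate be r; then Drone 1's rate is (4/3)r, so together (4/3 + 1)r = (7/3)r = 1/6.
Thus r = 1/14 per minute.
Drone 2 alone: 14 minutes; Drone 1 alone: 21/2 minutes.

21/2 minutes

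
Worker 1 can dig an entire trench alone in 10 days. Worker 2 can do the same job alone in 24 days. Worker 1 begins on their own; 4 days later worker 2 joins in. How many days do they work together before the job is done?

72/17 days

In the first 4 days worker 1 alone does 4/10 = 2/5 of the job, leaving 3/5.
Once everyone is working, combined rate: 1/10 + 1/24 = (12 + 5)/120 = 17/120 per day.
Remaining 3/5 at 17/120 per day takes 72/17 days.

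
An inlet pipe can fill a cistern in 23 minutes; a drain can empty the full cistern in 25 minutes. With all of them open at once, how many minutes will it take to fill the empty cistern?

575/2 minutes

Net rate = 1/23 − 1/25 = (25 − 23)/575 = 2/575 per minute.
Filling time = 1 ÷ (2/575) = 575/2 minutes.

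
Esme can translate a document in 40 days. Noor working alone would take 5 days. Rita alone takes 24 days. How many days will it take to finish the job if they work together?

Combined rate: 1/40 + 1/5 + 1/24 = (3 + 24 + 5)/120 = 32/120 = 4/15 per day.
Time = 1 ÷ (4/15) = 15/4 days.

15/4 days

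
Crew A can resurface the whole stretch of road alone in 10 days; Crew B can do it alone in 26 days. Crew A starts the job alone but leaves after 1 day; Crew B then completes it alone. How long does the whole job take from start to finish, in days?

122/5 days

In 1 day Crew A does 1/10 of the job, leaving 9/10.
Crew B works at 1/26 per day, so finishing takes 9/10 ÷ 1/26 = 117/5 days.
Total time = 1 + 117/5 = 122/5 days.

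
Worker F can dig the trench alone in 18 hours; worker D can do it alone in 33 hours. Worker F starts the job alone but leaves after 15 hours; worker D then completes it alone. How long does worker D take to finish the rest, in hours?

11/2 hours

In 15 hours worker F does 15/18 = 5/6 of the job, leaving 1/6.
Worker D works at 1/33 per hour, so finishing takes 1/6 ÷ 1/33 = 11/2 hours.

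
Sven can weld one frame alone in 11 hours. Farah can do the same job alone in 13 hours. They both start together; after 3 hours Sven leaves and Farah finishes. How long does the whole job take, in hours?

104/11 hours

In the first 3 hours the combined rate is 24/143, so 72/143 of the job is done, leaving 71/143.
After Sven leaves the rate is 1/13 per hour; the remaining 71/143 takes 71/11 hours.
Total = 3 + 71/11 = 104/11 hours.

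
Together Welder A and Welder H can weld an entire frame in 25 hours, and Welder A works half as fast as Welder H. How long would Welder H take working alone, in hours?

Let Welder H's rate be r; then Welder A's rate is (1/2)r, so together (1/2 + 1)r = (3/2)r = 1/25.
Thus r = 2/75 per hour.
Welder H alone: 75/2 hours; Welder A alone: 75 hours.

75/2 hours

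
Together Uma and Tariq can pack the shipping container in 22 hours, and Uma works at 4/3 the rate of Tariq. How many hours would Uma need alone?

Let Tariq's rate be r; then Uma's rate is (4/3)r, so together (4/3 + 1)r = (7/3)r = 1/22.
Thus r = 3/154 per hour.
Tariq alone: 154/3 hours; Uma alone: 77/2 hours.

77/2 hours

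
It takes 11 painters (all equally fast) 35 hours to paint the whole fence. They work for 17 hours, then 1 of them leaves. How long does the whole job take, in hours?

One painter does 1/385 of the job per hour.
After 17 hours with 11 painters, 17/35 is done (18/35 left).
With 10 painters the rate is 10/385 = 2/77, so the rest takes 18/35 ÷ 2/77 = 99/5 hours.
Total = 17 + 99/5 = 184/5 hours.

184/5 hours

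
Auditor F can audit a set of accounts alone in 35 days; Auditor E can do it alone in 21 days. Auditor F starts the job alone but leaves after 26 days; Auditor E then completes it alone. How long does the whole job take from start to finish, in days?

157/5 days

In 26 days Auditor F does 26/35 of the job, leaving 9/35.
Auditor E works at 1/21 per day, so finishing takes 9/35 ÷ 1/21 = 27/5 days.
Total time = 26 + 27/5 = 157/5 days.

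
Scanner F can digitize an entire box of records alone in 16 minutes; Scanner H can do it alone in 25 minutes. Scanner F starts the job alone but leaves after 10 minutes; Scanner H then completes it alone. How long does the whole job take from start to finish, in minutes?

155/8 minutes

In 10 minutes Scanner F does 10/16 = 5/8 of the job, leaving 3/8.
Scanner H works at 1/25 per minute, so finishing takes 3/8 ÷ 1/25 = 75/8 minutes.
Total time = 10 + 75/8 = 155/8 minutes.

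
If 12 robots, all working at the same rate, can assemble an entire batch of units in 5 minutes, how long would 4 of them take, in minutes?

Total work is 12·5 = 60 robot-minutes.
With 4 robots: 60/4 = 15 minutes.

15 minutes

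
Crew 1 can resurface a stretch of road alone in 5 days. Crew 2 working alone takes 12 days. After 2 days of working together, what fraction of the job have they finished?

17/30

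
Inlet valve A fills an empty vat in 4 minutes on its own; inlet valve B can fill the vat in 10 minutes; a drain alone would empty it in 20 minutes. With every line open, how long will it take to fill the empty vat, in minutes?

10/3 minutes

Net rate = 1/4 + 1/10 − 1/20 = (5 + 2 − 1)/20 = 6/20 = 3/10 per minute.
Filling time = 1 ÷ (3/10) = 10/3 minutes.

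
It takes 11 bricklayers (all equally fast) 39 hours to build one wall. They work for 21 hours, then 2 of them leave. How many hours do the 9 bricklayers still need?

One bricklayer does 1/429 of the job per hour.
After 21 hours with 11 bricklayers, 7/13 is done (6/13 left).
With 9 bricklayers the rate is 9/429 = 3/143, so the rest takes 6/13 ÷ 3/143 = 22 hours.

22 hours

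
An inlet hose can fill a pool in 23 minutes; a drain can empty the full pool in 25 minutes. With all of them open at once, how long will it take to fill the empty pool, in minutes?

575/2 minutes

Net rate = 1/23 − 1/25 = (25 − 23)/575 = 2/575 per minute.
Filling time = 1 ÷ (2/575) = 575/2 minutes.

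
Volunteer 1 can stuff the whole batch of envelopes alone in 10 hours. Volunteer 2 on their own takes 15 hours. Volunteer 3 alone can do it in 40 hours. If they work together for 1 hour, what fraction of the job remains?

97/120

Combined rate: 1/10 + 1/15 + 1/40 = (12 + 8 + 3)/120 = 23/120 per hour.
In 1 hour they complete 1·23/120 = 23/120 of the job.
So 97/120 remains.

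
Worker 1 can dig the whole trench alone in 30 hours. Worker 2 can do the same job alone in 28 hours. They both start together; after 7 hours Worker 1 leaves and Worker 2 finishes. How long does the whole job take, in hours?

322/15 hours

In the first 7 hours the combined rate is 29/420, so 29/60 of the job is done, leaving 31/60.
After Worker 1 leaves the rate is 1/28 per hour; the remaining 31/60 takes 217/15 hours.
Total = 7 + 217/15 = 322/15 hours.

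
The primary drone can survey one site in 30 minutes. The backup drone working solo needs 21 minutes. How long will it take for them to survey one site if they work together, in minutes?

Combined rate: 1/30 + 1/21 = (7 + 10)/210 = 17/210 per minute.
Time = 1 ÷ (17/210) = 210/17 minutes.

210/17 minutes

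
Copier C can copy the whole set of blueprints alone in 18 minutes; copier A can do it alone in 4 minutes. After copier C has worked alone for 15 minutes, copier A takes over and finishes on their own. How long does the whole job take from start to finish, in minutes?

In 15 minutes copier C does 15/18 = 5/6 of the job, leaving 1/6.
Copier A works at 1/4 per minute, so finishing takes 1/6 ÷ 1/4 = 2/3 minutes.
Total time = 15 + 2/3 = 47/3 minutes.

47/3 minutes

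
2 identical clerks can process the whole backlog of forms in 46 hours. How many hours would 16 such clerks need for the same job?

Total work is 2·46 = 92 clerk-hours.
With 16 clerks: 92/16 = 23/4 hours.

23/4 hours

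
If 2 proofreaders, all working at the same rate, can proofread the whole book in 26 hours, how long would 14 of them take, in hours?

Total work is 2·26 = 52 proofreader-hours.
With 14 proofreaders: 52/14 = 26/7 hours.

26/7 hours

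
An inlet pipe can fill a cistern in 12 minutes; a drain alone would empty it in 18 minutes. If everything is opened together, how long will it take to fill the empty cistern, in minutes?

36 minutes

Net rate = 1/12 − 1/18 = (3 − 2)/36 = 1/36 per minute.
Filling time = 1 ÷ (1/36) = 36 minutes.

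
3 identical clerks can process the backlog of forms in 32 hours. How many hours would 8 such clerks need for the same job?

Total work is 3·32 = 96 clerk-hours.
With 8 clerks: 96/8 = 12 hours.

12 hours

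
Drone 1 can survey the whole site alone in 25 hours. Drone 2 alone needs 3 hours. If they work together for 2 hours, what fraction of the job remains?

Combined rate: 1/25 + 1/3 = (3 + 25)/75 = 28/75 per hour.
In 2 hours they complete 2·28/75 = 56/75 of the job.
So 19/75 remains.

19/75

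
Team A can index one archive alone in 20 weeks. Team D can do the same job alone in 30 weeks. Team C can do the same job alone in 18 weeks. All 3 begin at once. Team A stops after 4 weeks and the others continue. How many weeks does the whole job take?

In the first 4 weeks the combined rate is 5/36, so 5/9 of the job is done, leaving 4/9.
After Team A leaves the rate is 4/45 per week; the remaining 4/9 takes 5 weeks.
Total = 4 + 5 = 9 weeks.

9 weeks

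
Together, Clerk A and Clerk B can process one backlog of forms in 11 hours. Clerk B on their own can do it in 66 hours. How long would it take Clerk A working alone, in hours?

66/5 hours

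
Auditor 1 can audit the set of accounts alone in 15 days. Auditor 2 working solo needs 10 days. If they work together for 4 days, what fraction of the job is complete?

2/3

Combined rate: 1/15 + 1/10 = (2 + 3)/30 = 5/30 = 1/6 per day.
In 4 days they complete 4·1/6 = 2/3 of the job.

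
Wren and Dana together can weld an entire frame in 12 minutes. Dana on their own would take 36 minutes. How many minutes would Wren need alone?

Combined rate is 1/12 per minute.
Known contribution: 1/36 per minute.
So Wren's rate is 1/12 − 1/36 = 1/18, meaning 18 minutes alone.

18 minutes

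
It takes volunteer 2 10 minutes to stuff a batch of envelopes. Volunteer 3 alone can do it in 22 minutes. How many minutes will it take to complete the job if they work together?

55/8 minutes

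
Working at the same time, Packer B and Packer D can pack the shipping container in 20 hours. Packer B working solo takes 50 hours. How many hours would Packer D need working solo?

Combined rate is 1/20 per hour.
Known contribution: 1/50 per hour.
So Packer D's rate is 1/20 − 1/50 = 3/100, meaning 100/3 hours alone.

100/3 hours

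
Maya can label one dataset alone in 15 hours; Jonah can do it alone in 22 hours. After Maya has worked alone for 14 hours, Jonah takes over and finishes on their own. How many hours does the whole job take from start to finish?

In 14 hours Maya does 14/15 of the job, leaving 1/15.
Jonah works at 1/22 per hour, so finishing takes 1/15 ÷ 1/22 = 22/15 hours.
Total time = 14 + 22/15 = 232/15 hours.

232/15 hours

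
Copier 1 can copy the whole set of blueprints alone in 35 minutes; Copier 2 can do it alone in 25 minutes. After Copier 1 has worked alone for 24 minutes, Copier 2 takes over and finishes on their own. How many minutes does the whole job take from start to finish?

In 24 minutes Copier 1 does 24/35 of the job, leaving 11/35.
Copier 2 works at 1/25 per minute, so finishing takes 11/35 ÷ 1/25 = 55/7 minutes.
Total time = 24 + 55/7 = 223/7 minutes.

223/7 minutes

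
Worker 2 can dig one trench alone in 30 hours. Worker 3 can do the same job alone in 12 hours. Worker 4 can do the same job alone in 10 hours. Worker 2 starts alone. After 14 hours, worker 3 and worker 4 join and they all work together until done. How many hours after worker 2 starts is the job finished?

214/13 hours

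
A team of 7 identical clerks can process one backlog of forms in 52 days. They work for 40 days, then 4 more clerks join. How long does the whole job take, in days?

One clerk does 1/364 of the job per day.
After 40 days with 7 clerks, 10/13 is done (3/13 left).
With 11 clerks the rate is 11/364, so the rest takes 3/13 ÷ 11/364 = 84/11 days.
Total = 40 + 84/11 = 524/11 days.

524/11 days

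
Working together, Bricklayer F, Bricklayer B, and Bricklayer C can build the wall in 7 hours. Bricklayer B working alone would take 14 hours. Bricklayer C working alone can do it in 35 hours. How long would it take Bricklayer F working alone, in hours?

Combined rate is 1/7 per hour.
Known contribution: 1/14 + 1/35 = (5 + 2)/70 = 7/70 = 1/10 per hour.
So Bricklayer F's rate is 1/7 − 1/10 = 3/70, meaning 70/3 hours alone.

70/3 hours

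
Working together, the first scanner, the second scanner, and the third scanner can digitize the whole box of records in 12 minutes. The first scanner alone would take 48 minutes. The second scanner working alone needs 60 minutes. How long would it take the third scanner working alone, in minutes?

240/11 minutes

Combined rate is 1/12 per minute.
Known contribution: 1/48 + 1/60 = (5 + 4)/240 = 9/240 = 3/80 per minute.
So the third scanner's rate is 1/12 − 3/80 = 11/240, meaning 240/11 minutes alone.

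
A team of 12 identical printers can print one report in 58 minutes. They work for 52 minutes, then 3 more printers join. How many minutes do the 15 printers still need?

One printer does 1/696 of the job per minute.
After 52 minutes with 12 printers, 26/29 is done (3/29 left).
With 15 printers the rate is 15/696 = 5/232, so the rest takes 3/29 ÷ 5/232 = 24/5 minutes.

24/5 minutes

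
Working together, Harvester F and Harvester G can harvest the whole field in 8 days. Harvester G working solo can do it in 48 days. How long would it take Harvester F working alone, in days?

48/5 days

Combined rate is 1/8 per day.
Known contribution: 1/48 per day.
So Harvester F's rate is 1/8 − 1/48 = 5/48, meaning 48/5 days alone.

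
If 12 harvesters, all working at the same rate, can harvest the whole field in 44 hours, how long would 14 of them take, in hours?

Total work is 12·44 = 528 harvester-hours.
With 14 harvesters: 528/14 = 264/7 hours.

264/7 hours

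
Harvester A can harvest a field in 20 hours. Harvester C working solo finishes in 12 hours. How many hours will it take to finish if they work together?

15/2 hours

Combined rate: 1/20 + 1/12 = (3 + 5)/60 = 8/60 = 2/15 per hour.
Time = 1 ÷ (2/15) = 15/2 hours.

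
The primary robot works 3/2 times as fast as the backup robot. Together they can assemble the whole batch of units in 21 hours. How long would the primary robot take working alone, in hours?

Let the backup robot's rate be r; then the primary robot's rate is (3/2)r, so together (3/2 + 1)r = (5/2)r = 1/21.
Thus r = 2/105 per hour.
The backup robot alone: 105/2 hours; the primary robot alone: 35 hours.

35 hours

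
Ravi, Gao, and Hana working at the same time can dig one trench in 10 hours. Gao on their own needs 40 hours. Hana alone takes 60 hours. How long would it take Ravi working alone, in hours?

120/7 hours

Combined rate is 1/10 per hour.
Known contribution: 1/40 + 1/60 = (3 + 2)/120 = 5/120 = 1/24 per hour.
So Ravi's rate is 1/10 − 1/24 = 7/120, meaning 120/7 hours alone.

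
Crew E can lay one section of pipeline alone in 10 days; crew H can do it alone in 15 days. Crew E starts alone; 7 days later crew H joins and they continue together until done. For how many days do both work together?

In 7 days crew E does 7/10 of the job, leaving 3/10.
Crew E and crew H together work at 1/6 per day, so finishing takes 3/10 ÷ 1/6 = 9/5 days.

9/5 days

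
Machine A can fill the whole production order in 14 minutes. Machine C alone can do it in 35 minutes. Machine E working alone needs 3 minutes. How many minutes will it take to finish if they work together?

Combined rate: 1/14 + 1/35 + 1/3 = (15 + 6 + 70)/210 = 91/210 = 13/30 per minute.
Time = 1 ÷ (13/30) = 30/13 minutes.

30/13 minutes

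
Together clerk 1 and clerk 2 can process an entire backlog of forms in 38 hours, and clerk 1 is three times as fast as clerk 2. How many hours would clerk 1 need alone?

Let clerk 2's rate be r; then clerk 1's rate is 3r, so together (3 + 1)r = 4r = 1/38.
Thus r = 1/152 per hour.
Clerk 2 alone: 152 hours; clerk 1 alone: 152/3 hours.

152/3 hours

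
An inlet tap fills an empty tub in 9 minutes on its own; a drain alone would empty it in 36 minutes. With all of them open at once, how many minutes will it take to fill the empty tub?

12 minutes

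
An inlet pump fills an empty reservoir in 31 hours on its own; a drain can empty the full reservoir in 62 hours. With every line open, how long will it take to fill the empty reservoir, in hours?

62 hours

Net rate = 1/31 − 1/62 = (2 − 1)/62 = 1/62 per hour.
Filling time = 1 ÷ (1/62) = 62 hours.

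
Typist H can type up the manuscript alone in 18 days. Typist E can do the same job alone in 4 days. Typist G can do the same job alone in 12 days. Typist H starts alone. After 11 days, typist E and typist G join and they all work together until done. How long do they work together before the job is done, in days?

1 day

In the first 11 days typist H alone does 11/18 of the job, leaving 7/18.
Once everyone is working, combined rate: 1/18 + 1/4 + 1/12 = (2 + 9 + 3)/36 = 14/36 = 7/18 per day.
Remaining 7/18 at 7/18 per day takes 1 day.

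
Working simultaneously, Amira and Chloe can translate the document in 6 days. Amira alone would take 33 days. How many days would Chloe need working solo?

22/3 days

Combined rate is 1/6 per day.
Known contribution: 1/33 per day.
So Chloe's rate is 1/6 − 1/33 = 3/22, meaning 22/3 days alone.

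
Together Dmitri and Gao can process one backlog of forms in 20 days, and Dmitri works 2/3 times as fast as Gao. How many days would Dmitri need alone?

Let Gao's rate be r; then Dmitri's rate is (2/3)r, so together (2/3 + 1)r = (5/3)r = 1/20.
Thus r = 3/100 per day.
Gao alone: 100/3 days; Dmitri alone: 50 days.

50 days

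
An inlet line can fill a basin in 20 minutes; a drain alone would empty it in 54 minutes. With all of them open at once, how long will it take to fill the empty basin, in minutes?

540/17 minutes

Net rate = 1/20 − 1/54 = (27 − 10)/540 = 17/540 per minute.
Filling time = 1 ÷ (17/540) = 540/17 minutes.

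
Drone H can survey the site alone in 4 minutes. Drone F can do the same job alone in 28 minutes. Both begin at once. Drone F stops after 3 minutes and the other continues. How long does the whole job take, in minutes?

In the first 3 minutes the combined rate is 2/7, so 6/7 of the job is done, leaving 1/7.
After Drone F leaves the rate is 1/4 per minute; the remaining 1/7 takes 4/7 minutes.
Total = 3 + 4/7 = 25/7 minutes.

25/7 minutes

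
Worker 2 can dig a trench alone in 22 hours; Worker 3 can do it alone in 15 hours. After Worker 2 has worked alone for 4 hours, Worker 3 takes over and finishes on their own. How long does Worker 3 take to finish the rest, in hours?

135/11 hours

In 4 hours Worker 2 does 4/22 = 2/11 of the job, leaving 9/11.
Worker 3 works at 1/15 per hour, so finishing takes 9/11 ÷ 1/15 = 135/11 hours.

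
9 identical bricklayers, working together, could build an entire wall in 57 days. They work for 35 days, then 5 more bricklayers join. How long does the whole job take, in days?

One bricklayer does 1/513 of the job per day.
After 35 days with 9 bricklayers, 35/57 is done (22/57 left).
With 14 bricklayers the rate is 14/513, so the rest takes 22/57 ÷ 14/513 = 99/7 days.
Total = 35 + 99/7 = 344/7 days.

344/7 days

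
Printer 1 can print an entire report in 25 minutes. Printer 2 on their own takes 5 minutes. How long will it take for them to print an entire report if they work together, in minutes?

Combined rate: 1/25 + 1/5 = (1 + 5)/25 = 6/25 per minute.
Time = 1 ÷ (6/25) = 25/6 minutes.

25/6 minutes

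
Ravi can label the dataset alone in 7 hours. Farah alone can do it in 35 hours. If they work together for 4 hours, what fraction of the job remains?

11/35

Combined rate: 1/7 + 1/35 = (5 + 1)/35 = 6/35 per hour.
In 4 hours they complete 4·6/35 = 24/35 of the job.
So 11/35 remains.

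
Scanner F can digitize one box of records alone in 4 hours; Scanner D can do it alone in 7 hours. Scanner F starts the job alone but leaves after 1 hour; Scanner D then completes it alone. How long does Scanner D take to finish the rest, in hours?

In 1 hour Scanner F does 1/4 of the job, leaving 3/4.
Scanner D works at 1/7 per hour, so finishing takes 3/4 ÷ 1/7 = 21/4 hours.

21/4 hours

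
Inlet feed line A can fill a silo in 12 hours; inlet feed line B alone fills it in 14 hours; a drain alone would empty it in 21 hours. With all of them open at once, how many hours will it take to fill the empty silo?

Net rate = 1/12 + 1/14 − 1/21 = (7 + 6 − 4)/84 = 9/84 = 3/28 per hour.
Filling time = 1 ÷ (3/28) = 28/3 hours.

28/3 hours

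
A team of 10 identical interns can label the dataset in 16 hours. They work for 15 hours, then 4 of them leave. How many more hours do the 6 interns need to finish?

5/3 hours

One intern does 1/160 of the job per hour.
After 15 hours with 10 interns, 15/16 is done (1/16 left).
With 6 interns the rate is 6/160 = 3/80, so the rest takes 1/16 ÷ 3/80 = 5/3 hours.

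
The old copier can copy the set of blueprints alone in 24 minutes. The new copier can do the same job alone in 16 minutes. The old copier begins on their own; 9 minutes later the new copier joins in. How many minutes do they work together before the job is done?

In the first 9 minutes the old copier alone does 9/24 = 3/8 of the job, leaving 5/8.
Once everyone is working, combined rate: 1/24 + 1/16 = (2 + 3)/48 = 5/48 per minute.
Remaining 5/8 at 5/48 per minute takes 6 minutes.

6 minutes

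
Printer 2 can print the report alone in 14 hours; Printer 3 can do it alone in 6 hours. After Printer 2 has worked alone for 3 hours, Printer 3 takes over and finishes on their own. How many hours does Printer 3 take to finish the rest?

In 3 hours Printer 2 does 3/14 of the job, leaving 11/14.
Printer 3 works at 1/6 per hour, so finishing takes 11/14 ÷ 1/6 = 33/7 hours.

33/7 hours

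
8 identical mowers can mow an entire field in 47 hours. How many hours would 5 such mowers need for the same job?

Total work is 8·47 = 376 mower-hours.
With 5 mowers: 376/5 hours.

376/5 hours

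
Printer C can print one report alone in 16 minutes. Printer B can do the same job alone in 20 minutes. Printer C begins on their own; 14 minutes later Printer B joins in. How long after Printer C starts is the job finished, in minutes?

136/9 minutes

In the first 14 minutes Printer C alone does 14/16 = 7/8 of the job, leaving 1/8.
Once everyone is working, combined rate: 1/16 + 1/20 = (5 + 4)/80 = 9/80 per minute.
Remaining 1/8 at 9/80 per minute takes 10/9 minutes.
Total from the start = 14 + 10/9 = 136/9 minutes.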